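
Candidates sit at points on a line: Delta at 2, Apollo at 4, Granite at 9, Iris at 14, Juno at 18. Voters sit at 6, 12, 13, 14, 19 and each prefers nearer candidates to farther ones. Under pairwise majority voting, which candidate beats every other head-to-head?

Iris

With single-peaked preferences on a line, the Condorcet winner is the candidate closest to the median voter.
The median voter (position 13) is closest to Iris at 14.
Check: Iris vs Juno — voters closer to Iris: 4 of 5.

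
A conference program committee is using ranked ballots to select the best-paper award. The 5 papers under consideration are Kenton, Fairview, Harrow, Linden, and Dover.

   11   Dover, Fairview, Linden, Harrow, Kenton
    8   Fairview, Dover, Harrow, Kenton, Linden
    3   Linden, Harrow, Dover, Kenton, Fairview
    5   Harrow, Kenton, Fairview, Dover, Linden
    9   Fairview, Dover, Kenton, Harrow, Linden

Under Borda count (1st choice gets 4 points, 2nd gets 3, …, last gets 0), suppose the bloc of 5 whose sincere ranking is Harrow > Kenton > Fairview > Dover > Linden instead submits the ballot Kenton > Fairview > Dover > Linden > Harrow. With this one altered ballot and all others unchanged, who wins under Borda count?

Borda totals with the altered ballot: Kenton 49, Fairview 116, Harrow 45, Linden 39, Dover 111.
The winner is unchanged: still Fairview.

Fairview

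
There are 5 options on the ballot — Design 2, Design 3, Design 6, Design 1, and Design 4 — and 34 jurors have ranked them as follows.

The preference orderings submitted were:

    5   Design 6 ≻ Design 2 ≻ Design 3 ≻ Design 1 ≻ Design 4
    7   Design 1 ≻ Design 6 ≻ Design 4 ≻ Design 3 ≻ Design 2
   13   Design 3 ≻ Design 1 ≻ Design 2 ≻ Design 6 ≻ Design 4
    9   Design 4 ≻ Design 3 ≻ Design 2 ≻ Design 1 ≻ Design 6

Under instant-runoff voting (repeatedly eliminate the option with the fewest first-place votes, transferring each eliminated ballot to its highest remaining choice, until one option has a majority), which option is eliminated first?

Design 2

Round 1: Design 3 13, Design 4 9, Design 1 7, Design 6 5, Design 2 0. Design 2 has the fewest and is eliminated.
Round 2: Design 3 13, Design 4 9, Design 1 7, Design 6 5. Design 6 has the fewest and is eliminated.
Round 3: Design 3 18, Design 4 9, Design 1 7. Design 3 has a majority.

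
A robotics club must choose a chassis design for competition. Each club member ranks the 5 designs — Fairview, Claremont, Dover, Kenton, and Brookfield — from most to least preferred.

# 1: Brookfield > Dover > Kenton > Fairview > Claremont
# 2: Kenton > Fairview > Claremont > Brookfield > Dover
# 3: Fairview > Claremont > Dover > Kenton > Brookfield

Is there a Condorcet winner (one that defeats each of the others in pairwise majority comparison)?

No

Head-to-head results (3 voters total):
Fairview vs Claremont: Fairview wins 3–0.
Fairview vs Dover: Fairview wins 2–1.
Fairview vs Kenton: Kenton wins 2–1.
Fairview vs Brookfield: Fairview wins 2–1.
Claremont vs Dover: Claremont wins 2–1.
Claremont vs Kenton: Kenton wins 2–1.
Claremont vs Brookfield: Claremont wins 2–1.
Dover vs Kenton: Dover wins 2–1.
Dover vs Brookfield: Brookfield wins 2–1.
Kenton vs Brookfield: Kenton wins 2–1.
No candidate beats all others: Fairview beats Dover beats Kenton beats Fairview, a majority cycle.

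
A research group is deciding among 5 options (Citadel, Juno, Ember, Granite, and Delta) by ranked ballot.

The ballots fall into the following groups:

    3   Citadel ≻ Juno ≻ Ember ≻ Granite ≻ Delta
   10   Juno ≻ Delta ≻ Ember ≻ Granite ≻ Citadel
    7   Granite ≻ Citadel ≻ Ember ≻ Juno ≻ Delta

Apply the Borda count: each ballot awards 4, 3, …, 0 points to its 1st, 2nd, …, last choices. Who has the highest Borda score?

Borda scores:
  Citadel: 3·4 + 10·0 + 7·3 = 33
  Juno: 3·3 + 10·4 + 7·1 = 56
  Ember: 3·2 + 10·2 + 7·2 = 40
  Granite: 3·1 + 10·1 + 7·4 = 41
  Delta: 3·0 + 10·3 + 7·0 = 30
Juno has the highest total.

Juno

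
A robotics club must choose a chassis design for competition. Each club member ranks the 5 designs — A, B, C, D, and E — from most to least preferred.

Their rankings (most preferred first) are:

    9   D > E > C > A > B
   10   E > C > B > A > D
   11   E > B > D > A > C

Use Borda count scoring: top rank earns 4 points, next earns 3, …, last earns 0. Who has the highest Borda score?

Borda scores:
  A: 9·1 + 10·1 + 11·1 = 30
  B: 9·0 + 10·2 + 11·3 = 53
  C: 9·2 + 10·3 + 11·0 = 48
  D: 9·4 + 10·0 + 11·2 = 58
  E: 9·3 + 10·4 + 11·4 = 111
E has the highest total.

E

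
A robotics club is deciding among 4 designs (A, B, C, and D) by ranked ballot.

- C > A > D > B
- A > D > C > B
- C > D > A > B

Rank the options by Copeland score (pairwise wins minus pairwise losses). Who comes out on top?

C

Pairwise results:
  A vs B: A wins 3–0.
  A vs C: C wins 2–1.
  A vs D: A wins 2–1.
  B vs C: C wins 3–0.
  B vs D: D wins 3–0.
  C vs D: C wins 2–1.
Copeland scores (wins − losses):
  A: 2 − 1 = 1
  B: 0 − 3 = -3
  C: 3 − 0 = 3
  D: 1 − 2 = -1
C has the best Copeland score.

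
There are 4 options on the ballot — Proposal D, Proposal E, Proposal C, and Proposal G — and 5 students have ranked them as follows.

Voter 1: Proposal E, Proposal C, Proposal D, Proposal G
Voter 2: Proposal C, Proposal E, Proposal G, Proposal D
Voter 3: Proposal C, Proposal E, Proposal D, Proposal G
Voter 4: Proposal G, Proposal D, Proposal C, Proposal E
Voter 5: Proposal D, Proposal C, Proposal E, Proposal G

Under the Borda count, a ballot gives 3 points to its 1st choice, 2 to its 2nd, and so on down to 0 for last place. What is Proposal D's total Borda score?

7

Borda scores:
  Proposal D: 1 + 0 + 1 + 2 + 3 = 7
  Proposal E: 3 + 2 + 2 + 0 + 1 = 8
  Proposal C: 2 + 3 + 3 + 1 + 2 = 11
  Proposal G: 0 + 1 + 0 + 3 + 0 = 4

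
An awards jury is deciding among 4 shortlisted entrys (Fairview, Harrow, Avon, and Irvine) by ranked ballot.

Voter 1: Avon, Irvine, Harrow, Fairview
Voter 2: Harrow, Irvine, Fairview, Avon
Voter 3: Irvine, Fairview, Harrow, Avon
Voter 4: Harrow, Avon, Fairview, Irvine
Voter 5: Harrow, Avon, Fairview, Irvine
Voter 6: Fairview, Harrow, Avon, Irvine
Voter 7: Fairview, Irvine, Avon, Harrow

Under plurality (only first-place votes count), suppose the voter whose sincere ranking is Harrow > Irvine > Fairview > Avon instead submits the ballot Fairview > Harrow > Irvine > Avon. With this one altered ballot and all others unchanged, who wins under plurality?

First-place totals with the altered ballot: Fairview 3, Harrow 2, Avon 1, Irvine 1.
The switch changes the winner from Harrow to Fairview.

Fairview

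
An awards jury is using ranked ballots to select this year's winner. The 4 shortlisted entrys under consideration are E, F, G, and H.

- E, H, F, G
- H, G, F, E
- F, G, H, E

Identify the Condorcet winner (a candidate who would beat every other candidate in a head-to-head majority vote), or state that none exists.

Head-to-head results (3 voters total):
E vs F: F wins 2–1.
E vs G: G wins 2–1.
E vs H: H wins 2–1.
F vs G: F wins 2–1.
F vs H: H wins 2–1.
G vs H: H wins 2–1.
H beats each rival — E (2–1), F (2–1), G (2–1) — so H is the Condorcet winner.

H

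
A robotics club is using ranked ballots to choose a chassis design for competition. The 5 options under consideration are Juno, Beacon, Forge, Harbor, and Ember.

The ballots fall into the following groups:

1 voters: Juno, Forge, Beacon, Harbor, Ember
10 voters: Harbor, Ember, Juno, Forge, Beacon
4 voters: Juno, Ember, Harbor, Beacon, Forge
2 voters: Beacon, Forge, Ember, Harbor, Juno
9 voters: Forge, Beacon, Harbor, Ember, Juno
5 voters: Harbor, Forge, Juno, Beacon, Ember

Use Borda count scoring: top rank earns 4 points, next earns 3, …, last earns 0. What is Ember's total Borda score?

Borda scores:
  Juno: 4 + 10·2 + 4·4 + 2·0 + 9·0 + 5·2 = 50
  Beacon: 2 + 10·0 + 4·1 + 2·4 + 9·3 + 5·1 = 46
  Forge: 3 + 10·1 + 4·0 + 2·3 + 9·4 + 5·3 = 70
  Harbor: 1 + 10·4 + 4·2 + 2·1 + 9·2 + 5·4 = 89
  Ember: 0 + 10·3 + 4·3 + 2·2 + 9·1 + 5·0 = 55

55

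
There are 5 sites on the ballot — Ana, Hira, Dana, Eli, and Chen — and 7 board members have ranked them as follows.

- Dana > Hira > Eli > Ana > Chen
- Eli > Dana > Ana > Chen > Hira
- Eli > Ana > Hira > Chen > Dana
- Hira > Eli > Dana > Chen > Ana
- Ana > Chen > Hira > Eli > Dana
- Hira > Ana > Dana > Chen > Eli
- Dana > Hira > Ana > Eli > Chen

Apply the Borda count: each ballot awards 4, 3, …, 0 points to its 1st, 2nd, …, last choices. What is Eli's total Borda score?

Borda scores:
  Ana: 1 + 2 + 3 + 0 + 4 + 3 + 2 = 15
  Hira: 3 + 0 + 2 + 4 + 2 + 4 + 3 = 18
  Dana: 4 + 3 + 0 + 2 + 0 + 2 + 4 = 15
  Eli: 2 + 4 + 4 + 3 + 1 + 0 + 1 = 15
  Chen: 0 + 1 + 1 + 1 + 3 + 1 + 0 = 7

15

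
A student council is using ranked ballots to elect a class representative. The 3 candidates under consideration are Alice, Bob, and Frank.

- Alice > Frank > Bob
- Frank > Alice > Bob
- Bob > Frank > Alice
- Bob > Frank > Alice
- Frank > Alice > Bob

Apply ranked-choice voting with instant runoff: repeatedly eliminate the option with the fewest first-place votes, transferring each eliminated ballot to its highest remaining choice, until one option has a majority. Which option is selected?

Round 1: Bob 2, Frank 2, Alice 1. Alice has the fewest and is eliminated.
Round 2: Frank 3, Bob 2. Frank has a majority.

Frank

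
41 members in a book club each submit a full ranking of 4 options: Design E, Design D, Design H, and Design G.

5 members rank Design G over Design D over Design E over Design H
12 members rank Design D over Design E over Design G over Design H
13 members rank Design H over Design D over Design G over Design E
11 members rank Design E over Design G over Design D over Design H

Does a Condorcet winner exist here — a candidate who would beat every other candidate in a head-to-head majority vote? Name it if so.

Head-to-head results (41 voters total):
Design E vs Design D: Design D wins 30–11.
Design E vs Design H: Design E wins 28–13.
Design E vs Design G: Design E wins 23–18.
Design D vs Design H: Design D wins 28–13.
Design D vs Design G: Design D wins 25–16.
Design H vs Design G: Design G wins 28–13.
Design D beats each rival — Design E (30–11), Design H (28–13), Design G (25–16) — so Design D is the Condorcet winner.

Design D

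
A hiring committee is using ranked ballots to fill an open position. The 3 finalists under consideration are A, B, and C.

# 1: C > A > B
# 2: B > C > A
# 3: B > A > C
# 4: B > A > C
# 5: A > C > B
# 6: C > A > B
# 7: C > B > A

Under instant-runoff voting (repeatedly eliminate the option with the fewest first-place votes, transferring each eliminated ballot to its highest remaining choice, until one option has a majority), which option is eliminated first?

Round 1: B 3, C 3, A 1. A has the fewest and is eliminated.
Round 2: C 4, B 3. C has a majority.

A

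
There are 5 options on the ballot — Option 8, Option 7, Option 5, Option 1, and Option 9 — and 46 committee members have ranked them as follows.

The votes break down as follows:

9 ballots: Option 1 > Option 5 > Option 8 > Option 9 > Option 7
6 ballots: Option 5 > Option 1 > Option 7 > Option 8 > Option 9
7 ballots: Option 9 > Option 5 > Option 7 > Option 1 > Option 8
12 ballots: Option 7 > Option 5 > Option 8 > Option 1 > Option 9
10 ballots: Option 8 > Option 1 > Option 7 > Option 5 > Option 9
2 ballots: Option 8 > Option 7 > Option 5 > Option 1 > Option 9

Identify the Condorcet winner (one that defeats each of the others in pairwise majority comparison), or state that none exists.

Head-to-head results (46 voters total):
Option 8 vs Option 7: Option 7 wins 25–21.
Option 8 vs Option 5: Option 5 wins 34–12.
Option 8 vs Option 1: Option 8 wins 24–22.
Option 8 vs Option 9: Option 8 wins 39–7.
Option 7 vs Option 5: Option 7 wins 24–22.
Option 7 vs Option 1: Option 1 wins 25–21.
Option 7 vs Option 9: Option 7 wins 30–16.
Option 5 vs Option 1: Option 5 wins 27–19.
Option 5 vs Option 9: Option 5 wins 39–7.
Option 1 vs Option 9: Option 1 wins 39–7.
No candidate beats all others: Option 8 beats Option 1 beats Option 7 beats Option 8, a majority cycle.

No Condorcet winner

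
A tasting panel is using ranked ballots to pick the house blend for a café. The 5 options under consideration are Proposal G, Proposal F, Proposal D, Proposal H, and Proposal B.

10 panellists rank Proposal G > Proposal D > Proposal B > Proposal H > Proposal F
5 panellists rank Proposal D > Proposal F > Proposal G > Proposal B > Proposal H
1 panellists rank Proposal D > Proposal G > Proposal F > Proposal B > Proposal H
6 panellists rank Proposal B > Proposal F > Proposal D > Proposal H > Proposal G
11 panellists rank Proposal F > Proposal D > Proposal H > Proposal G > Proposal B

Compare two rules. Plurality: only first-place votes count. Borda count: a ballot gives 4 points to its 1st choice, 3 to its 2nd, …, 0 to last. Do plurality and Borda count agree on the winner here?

No

Plurality first-place counts: Proposal G 10, Proposal F 11, Proposal D 6, Proposal H 0, Proposal B 6 → Proposal F.
Borda totals: Proposal G 64, Proposal F 79, Proposal D 99, Proposal H 38, Proposal B 50 → Proposal D.
The two rules disagree: plurality picks Proposal F, Borda picks Proposal D.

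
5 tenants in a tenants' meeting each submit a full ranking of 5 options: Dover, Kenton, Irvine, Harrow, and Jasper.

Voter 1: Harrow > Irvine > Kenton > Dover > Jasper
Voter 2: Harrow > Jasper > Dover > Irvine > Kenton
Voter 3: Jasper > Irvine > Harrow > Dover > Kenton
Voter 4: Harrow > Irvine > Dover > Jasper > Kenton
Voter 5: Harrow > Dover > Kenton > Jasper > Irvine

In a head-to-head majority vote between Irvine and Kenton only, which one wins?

Ballots ranking Irvine above Kenton: 4.
Ballots ranking Kenton above Irvine: 1.
Irvine wins the head-to-head, 4–1.

Irvine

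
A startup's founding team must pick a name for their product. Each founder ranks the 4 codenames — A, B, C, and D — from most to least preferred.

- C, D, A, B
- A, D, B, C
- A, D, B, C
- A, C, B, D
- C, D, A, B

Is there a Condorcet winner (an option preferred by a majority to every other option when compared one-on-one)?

Yes

Head-to-head results (5 voters total):
A vs B: A wins 5–0.
A vs C: A wins 3–2.
A vs D: A wins 3–2.
B vs C: C wins 3–2.
B vs D: D wins 4–1.
C vs D: C wins 3–2.
A beats each rival — B (5–0), C (3–2), D (3–2) — so A is the Condorcet winner.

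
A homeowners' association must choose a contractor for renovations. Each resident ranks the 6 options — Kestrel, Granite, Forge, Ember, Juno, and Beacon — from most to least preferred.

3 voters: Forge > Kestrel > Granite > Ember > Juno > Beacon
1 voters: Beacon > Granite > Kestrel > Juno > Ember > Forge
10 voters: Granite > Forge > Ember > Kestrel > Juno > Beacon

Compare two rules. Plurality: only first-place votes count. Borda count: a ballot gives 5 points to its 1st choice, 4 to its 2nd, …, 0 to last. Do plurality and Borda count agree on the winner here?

Plurality first-place counts: Kestrel 0, Granite 10, Forge 3, Ember 0, Juno 0, Beacon 1 → Granite.
Borda totals: Kestrel 35, Granite 63, Forge 55, Ember 37, Juno 15, Beacon 5 → Granite.
The two rules agree on Granite.

Yes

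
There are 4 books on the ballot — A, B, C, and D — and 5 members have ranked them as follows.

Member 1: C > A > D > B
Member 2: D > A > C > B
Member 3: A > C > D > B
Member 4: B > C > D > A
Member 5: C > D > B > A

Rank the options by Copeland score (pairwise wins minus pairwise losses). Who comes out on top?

Pairwise results:
  A vs B: A wins 3–2.
  A vs C: C wins 3–2.
  A vs D: D wins 3–2.
  B vs C: C wins 4–1.
  B vs D: D wins 4–1.
  C vs D: C wins 4–1.
Copeland scores (wins − losses):
  A: 1 − 2 = -1
  B: 0 − 3 = -3
  C: 3 − 0 = 3
  D: 2 − 1 = 1
C has the best Copeland score.

C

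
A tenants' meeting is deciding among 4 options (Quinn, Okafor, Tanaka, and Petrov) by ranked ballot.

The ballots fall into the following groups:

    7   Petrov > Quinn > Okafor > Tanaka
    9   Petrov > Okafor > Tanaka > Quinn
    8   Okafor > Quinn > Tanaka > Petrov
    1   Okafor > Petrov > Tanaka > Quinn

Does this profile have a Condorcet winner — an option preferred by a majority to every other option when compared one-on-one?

Head-to-head results (25 voters total):
Quinn vs Okafor: Okafor wins 18–7.
Quinn vs Tanaka: Quinn wins 15–10.
Quinn vs Petrov: Petrov wins 17–8.
Okafor vs Tanaka: Okafor wins 25–0.
Okafor vs Petrov: Petrov wins 16–9.
Tanaka vs Petrov: Petrov wins 17–8.
Petrov beats each rival — Quinn (17–8), Okafor (16–9), Tanaka (17–8) — so Petrov is the Condorcet winner.

Yes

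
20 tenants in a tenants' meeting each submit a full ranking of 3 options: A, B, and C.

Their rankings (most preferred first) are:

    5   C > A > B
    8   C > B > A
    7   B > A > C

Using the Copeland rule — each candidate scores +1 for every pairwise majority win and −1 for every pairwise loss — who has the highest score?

C

Pairwise results:
  A vs B: B wins 15–5.
  A vs C: C wins 13–7.
  B vs C: C wins 13–7.
Copeland scores (wins − losses):
  A: 0 − 2 = -2
  B: 1 − 1 = 0
  C: 2 − 0 = 2
C has the best Copeland score.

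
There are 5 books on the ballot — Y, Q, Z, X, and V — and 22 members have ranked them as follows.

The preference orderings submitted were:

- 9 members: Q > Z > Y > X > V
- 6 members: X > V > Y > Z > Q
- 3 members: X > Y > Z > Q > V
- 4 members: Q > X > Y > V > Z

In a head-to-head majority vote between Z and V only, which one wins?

Z

Ballots ranking Z above V: 9+3 = 12.
Ballots ranking V above Z: 6+4 = 10.
Z wins the head-to-head, 12–10.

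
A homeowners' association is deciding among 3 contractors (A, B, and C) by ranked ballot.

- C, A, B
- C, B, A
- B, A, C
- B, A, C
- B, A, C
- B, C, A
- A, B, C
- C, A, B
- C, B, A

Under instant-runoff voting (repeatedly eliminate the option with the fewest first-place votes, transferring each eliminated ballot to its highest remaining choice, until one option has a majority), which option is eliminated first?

Round 1: B 4, C 4, A 1. A has the fewest and is eliminated.
Round 2: B 5, C 4. B has a majority.

A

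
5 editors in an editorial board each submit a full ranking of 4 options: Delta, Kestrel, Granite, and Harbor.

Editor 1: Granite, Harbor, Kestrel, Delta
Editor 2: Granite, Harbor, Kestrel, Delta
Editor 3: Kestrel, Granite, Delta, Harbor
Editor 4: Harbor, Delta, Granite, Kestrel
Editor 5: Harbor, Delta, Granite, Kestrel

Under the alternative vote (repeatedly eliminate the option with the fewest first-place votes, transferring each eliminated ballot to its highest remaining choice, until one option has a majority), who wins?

Round 1: Granite 2, Harbor 2, Kestrel 1, Delta 0. Delta has the fewest and is eliminated.
Round 2: Granite 2, Harbor 2, Kestrel 1. Kestrel has the fewest and is eliminated.
Round 3: Granite 3, Harbor 2. Granite has a majority.

Granite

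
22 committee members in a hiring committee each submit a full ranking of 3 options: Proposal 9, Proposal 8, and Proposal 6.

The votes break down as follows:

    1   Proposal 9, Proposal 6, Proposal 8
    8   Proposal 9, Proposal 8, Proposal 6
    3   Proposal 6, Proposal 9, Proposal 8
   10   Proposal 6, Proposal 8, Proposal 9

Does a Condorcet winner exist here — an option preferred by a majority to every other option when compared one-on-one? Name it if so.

Head-to-head results (22 voters total):
Proposal 9 vs Proposal 8: Proposal 9 wins 12–10.
Proposal 9 vs Proposal 6: Proposal 6 wins 13–9.
Proposal 8 vs Proposal 6: Proposal 6 wins 14–8.
Proposal 6 beats each rival — Proposal 9 (13–9), Proposal 8 (14–8) — so Proposal 6 is the Condorcet winner.

Proposal 6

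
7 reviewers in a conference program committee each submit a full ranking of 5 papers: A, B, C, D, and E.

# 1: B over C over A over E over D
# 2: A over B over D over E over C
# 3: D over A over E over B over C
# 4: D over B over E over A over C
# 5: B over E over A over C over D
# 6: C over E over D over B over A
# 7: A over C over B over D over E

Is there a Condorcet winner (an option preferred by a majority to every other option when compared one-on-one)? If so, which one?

B

Head-to-head results (7 voters total):
A vs B: B wins 4–3.
A vs C: A wins 5–2.
A vs D: A wins 4–3.
A vs E: A wins 4–3.
B vs C: B wins 5–2.
B vs D: B wins 4–3.
B vs E: B wins 5–2.
C vs D: C wins 4–3.
C vs E: E wins 4–3.
D vs E: D wins 4–3.
B beats each rival — A (4–3), C (5–2), D (4–3), E (5–2) — so B is the Condorcet winner.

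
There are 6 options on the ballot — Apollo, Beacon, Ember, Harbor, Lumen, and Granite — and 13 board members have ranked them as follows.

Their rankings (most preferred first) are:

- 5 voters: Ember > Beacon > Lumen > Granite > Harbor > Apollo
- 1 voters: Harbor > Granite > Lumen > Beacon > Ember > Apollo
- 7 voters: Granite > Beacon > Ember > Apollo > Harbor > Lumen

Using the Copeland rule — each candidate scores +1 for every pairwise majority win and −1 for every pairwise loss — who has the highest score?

Granite

Pairwise results:
  Apollo vs Beacon: Beacon wins 13–0.
  Apollo vs Ember: Ember wins 13–0.
  Apollo vs Harbor: Apollo wins 7–6.
  Apollo vs Lumen: Apollo wins 7–6.
  Apollo vs Granite: Granite wins 13–0.
  Beacon vs Ember: Beacon wins 8–5.
  Beacon vs Harbor: Beacon wins 12–1.
  Beacon vs Lumen: Beacon wins 12–1.
  Beacon vs Granite: Granite wins 8–5.
  Ember vs Harbor: Ember wins 12–1.
  Ember vs Lumen: Ember wins 12–1.
  Ember vs Granite: Granite wins 8–5.
  Harbor vs Lumen: Harbor wins 8–5.
  Harbor vs Granite: Granite wins 12–1.
  Lumen vs Granite: Granite wins 8–5.
Copeland scores (wins − losses):
  Apollo: 2 − 3 = -1
  Beacon: 4 − 1 = 3
  Ember: 3 − 2 = 1
  Harbor: 1 − 4 = -3
  Lumen: 0 − 5 = -5
  Granite: 5 − 0 = 5
Granite has the best Copeland score.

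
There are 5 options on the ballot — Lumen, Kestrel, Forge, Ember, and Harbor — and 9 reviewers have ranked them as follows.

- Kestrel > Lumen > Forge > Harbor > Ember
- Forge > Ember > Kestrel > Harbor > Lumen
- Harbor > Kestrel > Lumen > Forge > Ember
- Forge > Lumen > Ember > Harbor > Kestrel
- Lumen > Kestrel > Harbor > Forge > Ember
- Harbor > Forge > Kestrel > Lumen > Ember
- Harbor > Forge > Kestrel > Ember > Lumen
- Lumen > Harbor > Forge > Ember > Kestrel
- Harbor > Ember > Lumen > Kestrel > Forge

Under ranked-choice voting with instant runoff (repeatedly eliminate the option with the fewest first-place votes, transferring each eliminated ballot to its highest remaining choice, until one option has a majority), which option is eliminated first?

Round 1: Harbor 4, Lumen 2, Forge 2, Kestrel 1, Ember 0. Ember has the fewest and is eliminated.
Round 2: Harbor 4, Lumen 2, Forge 2, Kestrel 1. Kestrel has the fewest and is eliminated.
Round 3: Harbor 4, Lumen 3, Forge 2. Forge has the fewest and is eliminated.
Round 4: Harbor 5, Lumen 4. Harbor has a majority.

Ember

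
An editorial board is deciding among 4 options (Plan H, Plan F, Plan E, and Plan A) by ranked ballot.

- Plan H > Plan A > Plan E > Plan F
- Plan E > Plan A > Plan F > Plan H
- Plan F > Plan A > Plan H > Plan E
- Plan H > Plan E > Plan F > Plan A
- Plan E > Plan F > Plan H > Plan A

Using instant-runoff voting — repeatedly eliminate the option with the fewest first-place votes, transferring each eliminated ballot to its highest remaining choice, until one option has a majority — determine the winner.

Round 1: Plan H 2, Plan E 2, Plan F 1, Plan A 0. Plan A has the fewest and is eliminated.
Round 2: Plan H 2, Plan E 2, Plan F 1. Plan F has the fewest and is eliminated.
Round 3: Plan H 3, Plan E 2. Plan H has a majority.

Plan H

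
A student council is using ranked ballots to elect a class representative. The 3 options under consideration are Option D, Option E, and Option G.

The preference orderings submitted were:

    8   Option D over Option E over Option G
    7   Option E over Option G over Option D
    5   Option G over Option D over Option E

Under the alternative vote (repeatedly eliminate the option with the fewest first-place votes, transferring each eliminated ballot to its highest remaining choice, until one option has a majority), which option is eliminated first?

Round 1: Option D 8, Option E 7, Option G 5. Option G has the fewest and is eliminated.
Round 2: Option D 13, Option E 7. Option D has a majority.

Option G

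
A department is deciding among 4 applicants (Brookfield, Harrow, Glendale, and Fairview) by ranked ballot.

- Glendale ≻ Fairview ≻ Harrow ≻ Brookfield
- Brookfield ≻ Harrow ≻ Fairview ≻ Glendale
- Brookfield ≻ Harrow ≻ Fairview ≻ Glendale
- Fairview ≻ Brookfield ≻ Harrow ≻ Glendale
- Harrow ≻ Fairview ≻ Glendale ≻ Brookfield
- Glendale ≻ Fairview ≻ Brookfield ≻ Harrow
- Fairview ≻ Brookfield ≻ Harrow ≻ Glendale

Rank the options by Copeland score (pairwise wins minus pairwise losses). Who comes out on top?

Pairwise results:
  Brookfield vs Harrow: Brookfield wins 5–2.
  Brookfield vs Glendale: Brookfield wins 4–3.
  Brookfield vs Fairview: Fairview wins 5–2.
  Harrow vs Glendale: Harrow wins 5–2.
  Harrow vs Fairview: Fairview wins 4–3.
  Glendale vs Fairview: Fairview wins 5–2.
Copeland scores (wins − losses):
  Brookfield: 2 − 1 = 1
  Harrow: 1 − 2 = -1
  Glendale: 0 − 3 = -3
  Fairview: 3 − 0 = 3
Fairview has the best Copeland score.

Fairview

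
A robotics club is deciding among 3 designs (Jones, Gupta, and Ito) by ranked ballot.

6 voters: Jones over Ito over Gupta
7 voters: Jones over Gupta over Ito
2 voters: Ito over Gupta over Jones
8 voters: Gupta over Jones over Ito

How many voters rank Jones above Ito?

21

Ballots ranking Jones above Ito: 6+7+8 = 21.
Ballots ranking Ito above Jones: 2.
So 21 of 23 voters prefer Jones to Ito.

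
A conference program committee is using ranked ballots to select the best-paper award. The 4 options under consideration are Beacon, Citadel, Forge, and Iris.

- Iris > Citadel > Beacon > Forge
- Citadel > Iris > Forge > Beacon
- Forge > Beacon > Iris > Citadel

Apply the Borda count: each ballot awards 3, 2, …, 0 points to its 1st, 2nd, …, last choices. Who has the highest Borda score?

Borda scores:
  Beacon: 1 + 0 + 2 = 3
  Citadel: 2 + 3 + 0 = 5
  Forge: 0 + 1 + 3 = 4
  Iris: 3 + 2 + 1 = 6
Iris has the highest total.

Iris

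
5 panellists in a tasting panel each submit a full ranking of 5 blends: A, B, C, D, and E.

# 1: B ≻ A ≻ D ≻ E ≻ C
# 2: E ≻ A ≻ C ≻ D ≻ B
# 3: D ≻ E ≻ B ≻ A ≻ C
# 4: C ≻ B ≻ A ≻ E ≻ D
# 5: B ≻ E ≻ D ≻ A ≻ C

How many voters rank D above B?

Ballots ranking D above B: 2.
Ballots ranking B above D: 3.
So 2 of 5 voters prefer D to B.

2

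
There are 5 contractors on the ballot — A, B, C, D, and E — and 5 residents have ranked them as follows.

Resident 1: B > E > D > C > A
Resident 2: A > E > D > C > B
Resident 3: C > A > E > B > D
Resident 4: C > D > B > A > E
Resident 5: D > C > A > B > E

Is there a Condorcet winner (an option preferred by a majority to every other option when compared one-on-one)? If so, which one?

Head-to-head results (5 voters total):
A vs B: A wins 3–2.
A vs C: C wins 4–1.
A vs D: D wins 3–2.
A vs E: A wins 4–1.
B vs C: C wins 4–1.
B vs D: D wins 3–2.
B vs E: B wins 3–2.
C vs D: D wins 3–2.
C vs E: C wins 3–2.
D vs E: E wins 3–2.
No candidate beats all others: A beats E beats D beats A, a majority cycle.

No Condorcet winner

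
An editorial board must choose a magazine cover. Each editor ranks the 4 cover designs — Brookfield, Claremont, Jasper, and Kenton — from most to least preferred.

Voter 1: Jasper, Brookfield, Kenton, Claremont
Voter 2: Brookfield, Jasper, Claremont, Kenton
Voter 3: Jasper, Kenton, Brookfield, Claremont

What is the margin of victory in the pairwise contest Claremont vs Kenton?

1

Ballots ranking Claremont above Kenton: 1.
Ballots ranking Kenton above Claremont: 2.
Kenton wins 2–1, a margin of 1.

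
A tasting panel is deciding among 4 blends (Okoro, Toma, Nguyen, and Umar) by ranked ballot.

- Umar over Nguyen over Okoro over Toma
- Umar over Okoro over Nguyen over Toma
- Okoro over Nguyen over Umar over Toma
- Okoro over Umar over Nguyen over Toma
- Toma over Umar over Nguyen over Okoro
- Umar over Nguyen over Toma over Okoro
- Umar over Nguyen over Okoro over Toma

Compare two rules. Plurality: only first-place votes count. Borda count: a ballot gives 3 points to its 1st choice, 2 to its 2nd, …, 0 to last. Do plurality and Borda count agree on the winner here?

Plurality first-place counts: Okoro 2, Toma 1, Nguyen 0, Umar 4 → Umar.
Borda totals: Okoro 10, Toma 4, Nguyen 11, Umar 17 → Umar.
The two rules agree on Umar.

Yes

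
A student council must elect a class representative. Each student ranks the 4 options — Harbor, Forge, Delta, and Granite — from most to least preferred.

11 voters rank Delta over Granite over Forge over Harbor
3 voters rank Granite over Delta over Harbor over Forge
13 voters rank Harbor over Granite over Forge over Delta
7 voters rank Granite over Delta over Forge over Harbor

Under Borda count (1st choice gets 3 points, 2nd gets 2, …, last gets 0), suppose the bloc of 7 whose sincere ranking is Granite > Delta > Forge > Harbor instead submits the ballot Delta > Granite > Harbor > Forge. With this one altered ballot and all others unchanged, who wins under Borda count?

Granite

Borda totals with the altered ballot: Harbor 49, Forge 24, Delta 60, Granite 71.
The winner is unchanged: still Granite.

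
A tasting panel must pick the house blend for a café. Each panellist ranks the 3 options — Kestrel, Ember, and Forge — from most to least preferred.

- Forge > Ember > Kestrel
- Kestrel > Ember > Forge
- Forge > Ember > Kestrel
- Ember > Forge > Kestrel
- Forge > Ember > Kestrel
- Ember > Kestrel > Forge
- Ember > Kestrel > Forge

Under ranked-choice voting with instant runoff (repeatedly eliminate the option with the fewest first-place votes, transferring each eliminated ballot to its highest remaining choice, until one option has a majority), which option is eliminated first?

Round 1: Ember 3, Forge 3, Kestrel 1. Kestrel has the fewest and is eliminated.
Round 2: Ember 4, Forge 3. Ember has a majority.

Kestrel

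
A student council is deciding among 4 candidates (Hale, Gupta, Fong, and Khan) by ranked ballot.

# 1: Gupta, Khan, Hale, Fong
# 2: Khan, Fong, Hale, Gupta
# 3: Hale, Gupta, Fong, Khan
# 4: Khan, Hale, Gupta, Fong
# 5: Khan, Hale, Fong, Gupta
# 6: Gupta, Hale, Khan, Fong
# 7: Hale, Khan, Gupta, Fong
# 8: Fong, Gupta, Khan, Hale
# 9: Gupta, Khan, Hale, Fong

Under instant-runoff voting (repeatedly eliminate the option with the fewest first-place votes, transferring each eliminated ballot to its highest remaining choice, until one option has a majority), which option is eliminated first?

Fong

Round 1: Gupta 3, Khan 3, Hale 2, Fong 1. Fong has the fewest and is eliminated.
Round 2: Gupta 4, Khan 3, Hale 2. Hale has the fewest and is eliminated.
Round 3: Gupta 5, Khan 4. Gupta has a majority.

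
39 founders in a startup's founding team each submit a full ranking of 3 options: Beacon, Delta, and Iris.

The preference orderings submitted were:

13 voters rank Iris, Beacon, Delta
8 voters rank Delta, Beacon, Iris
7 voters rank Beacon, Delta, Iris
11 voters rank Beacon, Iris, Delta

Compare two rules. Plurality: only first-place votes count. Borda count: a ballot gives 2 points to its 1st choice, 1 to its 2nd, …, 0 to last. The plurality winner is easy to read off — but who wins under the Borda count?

Plurality first-place counts: Beacon 18, Delta 8, Iris 13 → Beacon.
Borda totals: Beacon 57, Delta 23, Iris 37 → Beacon.

Beacon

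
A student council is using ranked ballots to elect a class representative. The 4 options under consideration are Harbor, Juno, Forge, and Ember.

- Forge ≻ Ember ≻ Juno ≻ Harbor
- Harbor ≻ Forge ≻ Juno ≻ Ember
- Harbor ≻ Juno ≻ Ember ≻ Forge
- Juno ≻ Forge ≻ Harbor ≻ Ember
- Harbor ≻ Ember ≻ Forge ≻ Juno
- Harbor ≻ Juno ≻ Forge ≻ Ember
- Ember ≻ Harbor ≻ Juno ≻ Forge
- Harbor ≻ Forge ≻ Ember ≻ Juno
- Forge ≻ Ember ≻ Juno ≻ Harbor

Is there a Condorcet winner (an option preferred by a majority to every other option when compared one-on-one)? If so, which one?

Head-to-head results (9 voters total):
Harbor vs Juno: Harbor wins 6–3.
Harbor vs Forge: Harbor wins 6–3.
Harbor vs Ember: Harbor wins 6–3.
Juno vs Forge: Forge wins 5–4.
Juno vs Ember: Ember wins 5–4.
Forge vs Ember: Forge wins 6–3.
Harbor beats each rival — Juno (6–3), Forge (6–3), Ember (6–3) — so Harbor is the Condorcet winner.

Harbor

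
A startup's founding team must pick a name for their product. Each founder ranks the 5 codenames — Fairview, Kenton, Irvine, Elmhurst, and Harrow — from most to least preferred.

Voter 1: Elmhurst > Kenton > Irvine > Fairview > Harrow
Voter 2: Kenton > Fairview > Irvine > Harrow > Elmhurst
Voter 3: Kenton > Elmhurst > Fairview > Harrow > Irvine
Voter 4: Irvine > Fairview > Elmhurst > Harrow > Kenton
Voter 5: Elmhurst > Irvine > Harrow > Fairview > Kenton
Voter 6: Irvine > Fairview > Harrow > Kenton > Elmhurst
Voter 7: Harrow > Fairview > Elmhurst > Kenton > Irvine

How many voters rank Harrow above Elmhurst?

3

Ballots ranking Harrow above Elmhurst: 3.
Ballots ranking Elmhurst above Harrow: 4.
So 3 of 7 voters prefer Harrow to Elmhurst.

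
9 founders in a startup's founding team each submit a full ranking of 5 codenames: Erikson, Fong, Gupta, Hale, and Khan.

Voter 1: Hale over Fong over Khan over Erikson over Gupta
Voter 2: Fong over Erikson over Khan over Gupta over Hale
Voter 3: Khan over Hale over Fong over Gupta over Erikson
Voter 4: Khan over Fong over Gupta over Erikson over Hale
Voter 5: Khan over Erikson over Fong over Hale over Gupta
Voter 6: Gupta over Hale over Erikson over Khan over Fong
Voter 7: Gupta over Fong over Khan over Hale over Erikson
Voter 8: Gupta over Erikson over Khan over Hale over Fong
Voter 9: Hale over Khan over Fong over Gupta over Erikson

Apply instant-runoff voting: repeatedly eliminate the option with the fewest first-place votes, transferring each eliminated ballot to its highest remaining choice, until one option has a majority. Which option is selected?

Round 1: Gupta 3, Khan 3, Hale 2, Fong 1, Erikson 0. Erikson has the fewest and is eliminated.
Round 2: Gupta 3, Khan 3, Hale 2, Fong 1. Fong has the fewest and is eliminated.
Round 3: Khan 4, Gupta 3, Hale 2. Hale has the fewest and is eliminated.
Round 4: Khan 6, Gupta 3. Khan has a majority.

Khan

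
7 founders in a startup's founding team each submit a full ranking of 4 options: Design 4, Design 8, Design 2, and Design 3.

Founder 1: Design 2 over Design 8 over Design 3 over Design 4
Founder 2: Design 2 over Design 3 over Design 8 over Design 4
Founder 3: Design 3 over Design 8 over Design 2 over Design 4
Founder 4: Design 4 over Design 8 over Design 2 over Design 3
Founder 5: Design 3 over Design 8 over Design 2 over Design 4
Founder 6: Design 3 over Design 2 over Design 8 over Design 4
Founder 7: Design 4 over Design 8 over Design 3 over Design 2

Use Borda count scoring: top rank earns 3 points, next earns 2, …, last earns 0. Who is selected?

Borda scores:
  Design 4: 0 + 0 + 0 + 3 + 0 + 0 + 3 = 6
  Design 8: 2 + 1 + 2 + 2 + 2 + 1 + 2 = 12
  Design 2: 3 + 3 + 1 + 1 + 1 + 2 + 0 = 11
  Design 3: 1 + 2 + 3 + 0 + 3 + 3 + 1 = 13
Design 3 has the highest total.

Design 3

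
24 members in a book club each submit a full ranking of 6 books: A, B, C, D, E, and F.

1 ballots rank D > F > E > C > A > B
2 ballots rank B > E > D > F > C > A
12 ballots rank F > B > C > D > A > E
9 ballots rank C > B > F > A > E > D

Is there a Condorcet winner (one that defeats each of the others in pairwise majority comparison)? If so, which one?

F

Head-to-head results (24 voters total):
A vs B: B wins 23–1.
A vs C: C wins 24–0.
A vs D: D wins 15–9.
A vs E: A wins 21–3.
A vs F: F wins 24–0.
B vs C: B wins 14–10.
B vs D: B wins 23–1.
B vs E: B wins 23–1.
B vs F: F wins 13–11.
C vs D: C wins 21–3.
C vs E: C wins 21–3.
C vs F: F wins 15–9.
D vs E: D wins 13–11.
D vs F: F wins 21–3.
E vs F: F wins 22–2.
F beats each rival — A (24–0), B (13–11), C (15–9), D (21–3), E (22–2) — so F is the Condorcet winner.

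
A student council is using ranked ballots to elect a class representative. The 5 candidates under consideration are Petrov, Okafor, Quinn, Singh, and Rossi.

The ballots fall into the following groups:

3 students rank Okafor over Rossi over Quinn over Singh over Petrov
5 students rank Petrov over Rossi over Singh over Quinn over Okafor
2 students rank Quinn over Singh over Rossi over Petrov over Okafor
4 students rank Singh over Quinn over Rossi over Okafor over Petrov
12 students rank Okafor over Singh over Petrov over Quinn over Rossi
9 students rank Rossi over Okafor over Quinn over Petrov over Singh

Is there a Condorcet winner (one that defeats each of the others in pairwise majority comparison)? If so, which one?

Head-to-head results (35 voters total):
Petrov vs Okafor: Okafor wins 28–7.
Petrov vs Quinn: Quinn wins 18–17.
Petrov vs Singh: Singh wins 21–14.
Petrov vs Rossi: Rossi wins 18–17.
Okafor vs Quinn: Okafor wins 24–11.
Okafor vs Singh: Okafor wins 24–11.
Okafor vs Rossi: Rossi wins 20–15.
Quinn vs Singh: Singh wins 21–14.
Quinn vs Rossi: Quinn wins 18–17.
Singh vs Rossi: Singh wins 18–17.
No candidate beats all others: Okafor beats Quinn beats Rossi beats Okafor, a majority cycle.

None — there is no Condorcet winner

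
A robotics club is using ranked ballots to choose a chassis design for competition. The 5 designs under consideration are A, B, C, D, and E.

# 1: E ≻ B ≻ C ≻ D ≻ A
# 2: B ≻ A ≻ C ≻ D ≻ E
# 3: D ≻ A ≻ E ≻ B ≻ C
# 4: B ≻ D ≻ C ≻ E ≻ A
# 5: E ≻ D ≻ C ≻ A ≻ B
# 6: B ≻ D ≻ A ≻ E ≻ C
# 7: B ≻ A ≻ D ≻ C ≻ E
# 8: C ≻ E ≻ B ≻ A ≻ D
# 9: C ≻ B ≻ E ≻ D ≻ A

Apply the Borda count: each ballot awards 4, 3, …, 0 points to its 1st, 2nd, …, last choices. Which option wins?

B

Borda scores:
  A: 0 + 3 + 3 + 0 + 1 + 2 + 3 + 1 + 0 = 13
  B: 3 + 4 + 1 + 4 + 0 + 4 + 4 + 2 + 3 = 25
  C: 2 + 2 + 0 + 2 + 2 + 0 + 1 + 4 + 4 = 17
  D: 1 + 1 + 4 + 3 + 3 + 3 + 2 + 0 + 1 = 18
  E: 4 + 0 + 2 + 1 + 4 + 1 + 0 + 3 + 2 = 17
B has the highest total.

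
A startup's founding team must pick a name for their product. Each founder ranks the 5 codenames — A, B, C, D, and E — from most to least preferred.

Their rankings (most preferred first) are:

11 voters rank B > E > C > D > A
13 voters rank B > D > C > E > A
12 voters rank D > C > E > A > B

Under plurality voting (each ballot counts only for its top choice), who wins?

First-place vote totals:
  A: 0
  B: 24
  C: 0
  D: 12
  E: 0
B has the most first-place votes.

B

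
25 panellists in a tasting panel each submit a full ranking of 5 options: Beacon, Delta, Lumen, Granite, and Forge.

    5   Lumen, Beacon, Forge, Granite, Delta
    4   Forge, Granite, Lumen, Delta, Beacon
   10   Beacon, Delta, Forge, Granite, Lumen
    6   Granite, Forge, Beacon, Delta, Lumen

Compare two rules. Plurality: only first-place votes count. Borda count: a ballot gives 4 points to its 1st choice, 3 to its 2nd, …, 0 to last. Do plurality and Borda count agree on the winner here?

Yes

Plurality first-place counts: Beacon 10, Delta 0, Lumen 5, Granite 6, Forge 4 → Beacon.
Borda totals: Beacon 67, Delta 40, Lumen 28, Granite 51, Forge 64 → Beacon.
The two rules agree on Beacon.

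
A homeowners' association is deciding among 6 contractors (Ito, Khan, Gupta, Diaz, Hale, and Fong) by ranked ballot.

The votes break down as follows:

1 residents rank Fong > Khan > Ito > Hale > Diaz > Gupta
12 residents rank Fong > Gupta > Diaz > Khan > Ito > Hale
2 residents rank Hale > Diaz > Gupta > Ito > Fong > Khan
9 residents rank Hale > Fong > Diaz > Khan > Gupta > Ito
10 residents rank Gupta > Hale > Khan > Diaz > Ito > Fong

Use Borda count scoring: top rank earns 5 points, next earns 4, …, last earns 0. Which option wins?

Gupta

Borda scores:
  Ito: 3 + 12·1 + 2·2 + 9·0 + 10·1 = 29
  Khan: 4 + 12·2 + 2·0 + 9·2 + 10·3 = 76
  Gupta: 0 + 12·4 + 2·3 + 9·1 + 10·5 = 113
  Diaz: 1 + 12·3 + 2·4 + 9·3 + 10·2 = 92
  Hale: 2 + 12·0 + 2·5 + 9·5 + 10·4 = 97
  Fong: 5 + 12·5 + 2·1 + 9·4 + 10·0 = 103
Gupta has the highest total.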